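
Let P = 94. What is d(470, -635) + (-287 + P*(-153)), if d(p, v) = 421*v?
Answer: -282004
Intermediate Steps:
d(470, -635) + (-287 + P*(-153)) = 421*(-635) + (-287 + 94*(-153)) = -267335 + (-287 - 14382) = -267335 - 14669 = -282004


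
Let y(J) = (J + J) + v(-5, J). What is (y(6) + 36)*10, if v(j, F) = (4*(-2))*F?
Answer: 0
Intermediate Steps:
v(j, F) = -8*F
y(J) = -6*J (y(J) = (J + J) - 8*J = 2*J - 8*J = -6*J)
(y(6) + 36)*10 = (-6*6 + 36)*10 = (-36 + 36)*10 = 0*10 = 0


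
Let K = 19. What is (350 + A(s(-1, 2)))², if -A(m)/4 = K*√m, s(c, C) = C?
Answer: 134052 - 53200*√2 ≈ 58816.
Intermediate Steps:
A(m) = -76*√m
(350 + A(s(-1, 2)))² = (350 - 76*√2)²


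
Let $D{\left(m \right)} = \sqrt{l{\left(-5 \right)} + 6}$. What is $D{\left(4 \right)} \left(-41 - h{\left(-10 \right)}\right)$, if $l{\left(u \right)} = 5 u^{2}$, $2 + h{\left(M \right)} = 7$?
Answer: $- 46 \sqrt{131} \approx -526.49$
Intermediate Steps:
$h{\left(M \right)} = 5$ ($h{\left(M \right)} = -2 + 7 = 5$)
$D{\left(m \right)} = \sqrt{131}$ ($D{\left(m \right)} = \sqrt{5 \left(-5\right)^{2} + 6} = \sqrt{5 \cdot 25 + 6} = \sqrt{125 + 6} = \sqrt{131}$)
$D{\left(4 \right)} \left(-41 - h{\left(-10 \right)}\right) = \sqrt{131} \left(-41 - 5\right) = \sqrt{131} \left(-46\right) = - 46 \sqrt{131}$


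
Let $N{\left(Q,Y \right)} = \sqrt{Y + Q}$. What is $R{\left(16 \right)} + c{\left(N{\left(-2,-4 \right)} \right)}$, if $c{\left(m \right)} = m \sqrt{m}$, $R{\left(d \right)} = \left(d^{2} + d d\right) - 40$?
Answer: $472 + \left(-6\right)^{\frac{3}{4}} \approx 469.29 + 2.7108 i$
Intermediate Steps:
$N{\left(Q,Y \right)} = \sqrt{Q + Y}$
$R{\left(d \right)} = -40 + 2 d^{2}$ ($R{\left(d \right)} = \left(d^{2} + d^{2}\right) - 40 = 2 d^{2} - 40 = -40 + 2 d^{2}$)
$c{\left(m \right)} = m^{\frac{3}{2}}$
$R{\left(16 \right)} + c{\left(N{\left(-2,-4 \right)} \right)} = \left(-40 + 2 \cdot 16^{2}\right) + \left(\sqrt{-2 - 4}\right)^{\frac{3}{2}} = \left(-40 + 2 \cdot 256\right) + \left(\sqrt{-6}\right)^{\frac{3}{2}} = \left(-40 + 512\right) + \left(i \sqrt{6}\right)^{\frac{3}{2}} = 472 + 6^{\frac{3}{4}} i^{\frac{3}{2}}$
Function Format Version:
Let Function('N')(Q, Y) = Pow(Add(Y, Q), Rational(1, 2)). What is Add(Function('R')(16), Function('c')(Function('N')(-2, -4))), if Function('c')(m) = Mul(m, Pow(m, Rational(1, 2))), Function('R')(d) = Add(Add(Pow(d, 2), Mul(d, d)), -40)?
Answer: Add(472, Pow(-6, Rational(3, 4))) ≈ Add(469.29, Mul(2.7108, I))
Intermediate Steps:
Function('N')(Q, Y) = Pow(Add(Q, Y), Rational(1, 2))
Function('R')(d) = Add(-40, Mul(2, Pow(d, 2))) (Function('R')(d) = Add(Add(Pow(d, 2), Pow(d, 2)), -40) = Add(Mul(2, Pow(d, 2)), -40) = Add(-40, Mul(2, Pow(d, 2))))
Function('c')(m) = Pow(m, Rational(3, 2))
Add(Function('R')(16), Function('c')(Function('N')(-2, -4))) = Add(Add(-40, Mul(2, Pow(16, 2))), Pow(Pow(Add(-2, -4), Rational(1, 2)), Rational(3, 2))) = Add(Add(-40, Mul(2, 256)), Pow(Pow(-6, Rational(1, 2)), Rational(3, 2))) = Add(Add(-40, 512), Pow(Mul(I, Pow(6, Rational(1, 2))), Rational(3, 2))) = Add(472, Mul(Pow(6, Rational(3, 4)), Pow(I, Rational(3, 2))))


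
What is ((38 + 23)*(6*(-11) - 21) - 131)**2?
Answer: 29571844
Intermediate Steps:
((38 + 23)*(6*(-11) - 21) - 131)**2 = (61*(-66 - 21) - 131)**2 = (61*(-87) - 131)**2 = (-5307 - 131)**2 = (-5438)**2 = 29571844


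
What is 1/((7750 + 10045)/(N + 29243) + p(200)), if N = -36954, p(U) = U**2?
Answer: 7711/308422205 ≈ 2.5001e-5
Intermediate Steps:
1/((7750 + 10045)/(N + 29243) + p(200)) = 1/((7750 + 10045)/(-36954 + 29243) + 200**2) = 1/(17795/(-7711) + 40000) = 1/(17795*(-1/7711) + 40000) = 1/(-17795/7711 + 40000) = 1/(308422205/7711) = 7711/308422205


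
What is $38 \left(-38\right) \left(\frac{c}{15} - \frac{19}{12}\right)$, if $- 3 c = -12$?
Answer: $\frac{28519}{15} \approx 1901.3$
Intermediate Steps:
$c = 4$ ($c = \left(- \frac{1}{3}\right) \left(-12\right) = 4$)
$38 \left(-38\right) \left(\frac{c}{15} - \frac{19}{12}\right) = 38 \left(-38\right) \left(\frac{4}{15} - \frac{19}{12}\right) = - 1444 \left(4 \cdot \frac{1}{15} - \frac{19}{12}\right) = - 1444 \left(\frac{4}{15} - \frac{19}{12}\right) = \left(-1444\right) \left(- \frac{79}{60}\right) = \frac{28519}{15}$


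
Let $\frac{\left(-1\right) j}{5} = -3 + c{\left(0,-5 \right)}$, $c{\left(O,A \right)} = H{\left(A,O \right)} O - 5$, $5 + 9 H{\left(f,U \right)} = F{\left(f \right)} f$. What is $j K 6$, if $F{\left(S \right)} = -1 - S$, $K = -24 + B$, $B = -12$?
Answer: $-8640$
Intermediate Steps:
$K = -36$ ($K = -24 - 12 = -36$)
$H{\left(f,U \right)} = - \frac{5}{9} + \frac{f \left(-1 - f\right)}{9}$ ($H{\left(f,U \right)} = - \frac{5}{9} + \frac{\left(-1 - f\right) f}{9} = - \frac{5}{9} + \frac{f \left(-1 - f\right)}{9}$)
$c{\left(O,A \right)} = -5 + O \left(- \frac{5}{9} - \frac{A \left(1 + A\right)}{9}\right)$ ($c{\left(O,A \right)} = \left(- \frac{5}{9} - \frac{A \left(1 + A\right)}{9}\right) O - 5 = O \left(- \frac{5}{9} - \frac{A \left(1 + A\right)}{9}\right) - 5 = -5 + O \left(- \frac{5}{9} - \frac{A \left(1 + A\right)}{9}\right)$)
$j = 40$ ($j = - 5 \left(-3 - \left(5 + 0 \left(5 - 5 \left(1 - 5\right)\right)\right)\right) = - 5 \left(-3 - \left(5 + 0 \left(5 - -20\right)\right)\right) = - 5 \left(-3 - \left(5 + 0 \left(5 + 20\right)\right)\right) = - 5 \left(-3 - \left(5 + 0 \cdot 25\right)\right) = - 5 \left(-3 + \left(-5 + 0\right)\right) = - 5 \left(-3 - 5\right) = \left(-5\right) \left(-8\right) = 40$)
$j K 6 = 40 \left(\left(-36\right) 6\right) = 40 \left(-216\right) = -8640$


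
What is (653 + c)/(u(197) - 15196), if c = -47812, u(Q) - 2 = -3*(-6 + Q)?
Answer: 47159/15767 ≈ 2.9910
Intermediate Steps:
u(Q) = 20 - 3*Q (u(Q) = 2 - 3*(-6 + Q) = 2 + (18 - 3*Q) = 20 - 3*Q)
(653 + c)/(u(197) - 15196) = (653 - 47812)/((20 - 3*197) - 15196) = -47159/((20 - 591) - 15196) = -47159/(-571 - 15196) = -47159/(-15767) = -47159*(-1/15767) = 47159/15767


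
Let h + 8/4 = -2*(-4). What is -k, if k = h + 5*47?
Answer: -241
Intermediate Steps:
h = 6 (h = -2 - 2*(-4) = -2 + 8 = 6)
k = 241 (k = 6 + 5*47 = 6 + 235 = 241)
-k = -1*241 = -241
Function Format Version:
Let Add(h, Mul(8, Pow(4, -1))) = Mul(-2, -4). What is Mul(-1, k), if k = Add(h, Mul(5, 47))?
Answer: -241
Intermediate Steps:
h = 6 (h = Add(-2, Mul(-2, -4)) = Add(-2, 8) = 6)
k = 241 (k = Add(6, Mul(5, 47)) = Add(6, 235) = 241)
Mul(-1, k) = Mul(-1, 241) = -241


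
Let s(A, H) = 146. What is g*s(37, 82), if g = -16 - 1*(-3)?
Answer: -1898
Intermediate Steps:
g = -13 (g = -16 + 3 = -13)
g*s(37, 82) = -13*146 = -1898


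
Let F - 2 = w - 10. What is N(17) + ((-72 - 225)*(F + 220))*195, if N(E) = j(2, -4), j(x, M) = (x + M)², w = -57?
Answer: -8976821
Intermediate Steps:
F = -65 (F = 2 + (-57 - 10) = 2 - 67 = -65)
j(x, M) = (M + x)²
N(E) = 4 (N(E) = (-4 + 2)² = (-2)² = 4)
N(17) + ((-72 - 225)*(F + 220))*195 = 4 + ((-72 - 225)*(-65 + 220))*195 = 4 - 297*155*195 = 4 - 46035*195 = 4 - 8976825 = -8976821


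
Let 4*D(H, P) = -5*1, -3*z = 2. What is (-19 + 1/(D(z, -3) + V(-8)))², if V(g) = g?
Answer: 499849/1369 ≈ 365.12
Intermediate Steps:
z = -⅔ (z = -⅓*2 = -⅔ ≈ -0.66667)
D(H, P) = -5/4 (D(H, P) = (-5*1)/4 = (¼)*(-5) = -5/4)
(-19 + 1/(D(z, -3) + V(-8)))² = (-19 + 1/(-5/4 - 8))² = (-19 + 1/(-37/4))² = (-19 - 4/37)² = (-707/37)² = 499849/1369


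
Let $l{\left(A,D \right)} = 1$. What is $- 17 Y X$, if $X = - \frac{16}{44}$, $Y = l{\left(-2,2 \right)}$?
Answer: $\frac{68}{11} \approx 6.1818$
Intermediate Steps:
$Y = 1$
$X = - \frac{4}{11}$ ($X = \left(-16\right) \frac{1}{44} = - \frac{4}{11} \approx -0.36364$)
$- 17 Y X = \left(-17\right) 1 \left(- \frac{4}{11}\right) = \left(-17\right) \left(- \frac{4}{11}\right) = \frac{68}{11}$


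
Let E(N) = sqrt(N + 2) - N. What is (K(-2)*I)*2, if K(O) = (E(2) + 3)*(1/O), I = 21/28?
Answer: -9/4 ≈ -2.2500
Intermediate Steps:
I = 3/4 (I = 21*(1/28) = 3/4 ≈ 0.75000)
E(N) = sqrt(2 + N) - N
K(O) = 3/O (K(O) = ((sqrt(2 + 2) - 1*2) + 3)*(1/O) = ((sqrt(4) - 2) + 3)/O = ((2 - 2) + 3)/O = (0 + 3)/O = 3/O)
(K(-2)*I)*2 = ((3/(-2))*(3/4))*2 = ((3*(-1/2))*(3/4))*2 = -3/2*3/4*2 = -9/8*2 = -9/4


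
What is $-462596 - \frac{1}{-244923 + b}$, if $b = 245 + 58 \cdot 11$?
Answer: $- \frac{112891927839}{244040} \approx -4.626 \cdot 10^{5}$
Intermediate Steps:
$b = 883$ ($b = 245 + 638 = 883$)
$-462596 - \frac{1}{-244923 + b} = -462596 - \frac{1}{-244923 + 883} = -462596 - \frac{1}{-244040} = -462596 - - \frac{1}{244040} = -462596 + \frac{1}{244040} = - \frac{112891927839}{244040}$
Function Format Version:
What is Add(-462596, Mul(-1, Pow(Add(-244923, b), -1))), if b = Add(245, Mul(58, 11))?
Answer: Rational(-112891927839, 244040) ≈ -4.6260e+5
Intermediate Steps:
b = 883 (b = Add(245, 638) = 883)
Add(-462596, Mul(-1, Pow(Add(-244923, b), -1))) = Add(-462596, Mul(-1, Pow(Add(-244923, 883), -1))) = Add(-462596, Mul(-1, Pow(-244040, -1))) = Add(-462596, Mul(-1, Rational(-1, 244040))) = Add(-462596, Rational(1, 244040)) = Rational(-112891927839, 244040)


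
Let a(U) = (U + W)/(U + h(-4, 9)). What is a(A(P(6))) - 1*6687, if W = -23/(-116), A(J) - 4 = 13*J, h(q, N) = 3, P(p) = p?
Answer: -13184857/1972 ≈ -6686.0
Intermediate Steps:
A(J) = 4 + 13*J
W = 23/116 (W = -23*(-1/116) = 23/116 ≈ 0.19828)
a(U) = (23/116 + U)/(3 + U) (a(U) = (U + 23/116)/(U + 3) = (23/116 + U)/(3 + U))
a(A(P(6))) - 1*6687 = (23/116 + (4 + 13*6))/(3 + (4 + 13*6)) - 1*6687 = (23/116 + (4 + 78))/(3 + (4 + 78)) - 6687 = (23/116 + 82)/(3 + 82) - 6687 = (9535/116)/85 - 6687 = (1/85)*(9535/116) - 6687 = 1907/1972 - 6687 = -13184857/1972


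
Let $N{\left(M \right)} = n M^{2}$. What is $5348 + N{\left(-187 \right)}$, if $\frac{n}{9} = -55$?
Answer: $-17304307$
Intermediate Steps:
$n = -495$ ($n = 9 \left(-55\right) = -495$)
$N{\left(M \right)} = - 495 M^{2}$
$5348 + N{\left(-187 \right)} = 5348 - 495 \left(-187\right)^{2} = 5348 - 17309655 = -17304307$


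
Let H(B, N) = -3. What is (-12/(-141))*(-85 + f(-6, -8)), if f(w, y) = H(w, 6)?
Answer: -352/47 ≈ -7.4894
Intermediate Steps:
f(w, y) = -3
(-12/(-141))*(-85 + f(-6, -8)) = (-12/(-141))*(-85 - 3) = -12*(-1/141)*(-88) = (4/47)*(-88) = -352/47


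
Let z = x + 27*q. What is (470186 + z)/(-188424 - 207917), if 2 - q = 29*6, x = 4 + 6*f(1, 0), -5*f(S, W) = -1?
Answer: -2327736/1981705 ≈ -1.1746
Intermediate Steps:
f(S, W) = ⅕ (f(S, W) = -⅕*(-1) = ⅕)
x = 26/5 (x = 4 + 6*(⅕) = 4 + 6/5 = 26/5 ≈ 5.2000)
q = -172 (q = 2 - 29*6 = 2 - 1*174 = 2 - 174 = -172)
z = -23194/5 (z = 26/5 + 27*(-172) = 26/5 - 4644 = -23194/5 ≈ -4638.8)
(470186 + z)/(-188424 - 207917) = (470186 - 23194/5)/(-188424 - 207917) = (2327736/5)/(-396341) = (2327736/5)*(-1/396341) = -2327736/1981705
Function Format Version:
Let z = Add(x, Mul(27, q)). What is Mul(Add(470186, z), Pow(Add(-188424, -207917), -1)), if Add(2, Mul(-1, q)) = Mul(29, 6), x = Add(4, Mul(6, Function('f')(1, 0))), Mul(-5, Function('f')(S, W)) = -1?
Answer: Rational(-2327736, 1981705) ≈ -1.1746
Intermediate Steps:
Function('f')(S, W) = Rational(1, 5) (Function('f')(S, W) = Mul(Rational(-1, 5), -1) = Rational(1, 5))
x = Rational(26, 5) (x = Add(4, Mul(6, Rational(1, 5))) = Add(4, Rational(6, 5)) = Rational(26, 5) ≈ 5.2000)
q = -172 (q = Add(2, Mul(-1, Mul(29, 6))) = Add(2, Mul(-1, 174)) = Add(2, -174) = -172)
z = Rational(-23194, 5) (z = Add(Rational(26, 5), Mul(27, -172)) = Add(Rational(26, 5), -4644) = Rational(-23194, 5) ≈ -4638.8)
Mul(Add(470186, z), Pow(Add(-188424, -207917), -1)) = Mul(Add(470186, Rational(-23194, 5)), Pow(Add(-188424, -207917), -1)) = Mul(Rational(2327736, 5), Pow(-396341, -1)) = Mul(Rational(2327736, 5), Rational(-1, 396341)) = Rational(-2327736, 1981705)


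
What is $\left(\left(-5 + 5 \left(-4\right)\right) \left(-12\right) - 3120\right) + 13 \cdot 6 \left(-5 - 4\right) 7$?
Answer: $-7734$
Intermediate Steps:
$\left(\left(-5 + 5 \left(-4\right)\right) \left(-12\right) - 3120\right) + 13 \cdot 6 \left(-5 - 4\right) 7 = \left(\left(-5 - 20\right) \left(-12\right) - 3120\right) + 13 \cdot 6 \left(-9\right) 7 = \left(\left(-25\right) \left(-12\right) - 3120\right) + 13 \left(-54\right) 7 = \left(300 - 3120\right) - 4914 = -2820 - 4914 = -7734$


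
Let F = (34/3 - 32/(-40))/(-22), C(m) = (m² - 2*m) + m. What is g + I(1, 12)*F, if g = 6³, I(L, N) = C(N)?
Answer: 716/5 ≈ 143.20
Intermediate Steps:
C(m) = m² - m
I(L, N) = N*(-1 + N)
g = 216
F = -91/165 (F = (34*(⅓) - 32*(-1/40))*(-1/22) = (34/3 + ⅘)*(-1/22) = (182/15)*(-1/22) = -91/165 ≈ -0.55152)
g + I(1, 12)*F = 216 + (12*(-1 + 12))*(-91/165) = 216 + (12*11)*(-91/165) = 216 + 132*(-91/165) = 216 - 364/5 = 716/5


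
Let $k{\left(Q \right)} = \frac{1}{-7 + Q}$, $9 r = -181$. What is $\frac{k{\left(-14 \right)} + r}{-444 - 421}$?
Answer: $\frac{254}{10899} \approx 0.023305$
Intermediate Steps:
$r = - \frac{181}{9}$ ($r = \frac{1}{9} \left(-181\right) = - \frac{181}{9} \approx -20.111$)
$\frac{k{\left(-14 \right)} + r}{-444 - 421} = \frac{\frac{1}{-7 - 14} - \frac{181}{9}}{-444 - 421} = \frac{\frac{1}{-21} - \frac{181}{9}}{-865} = \left(- \frac{1}{21} - \frac{181}{9}\right) \left(- \frac{1}{865}\right) = \left(- \frac{1270}{63}\right) \left(- \frac{1}{865}\right) = \frac{254}{10899}$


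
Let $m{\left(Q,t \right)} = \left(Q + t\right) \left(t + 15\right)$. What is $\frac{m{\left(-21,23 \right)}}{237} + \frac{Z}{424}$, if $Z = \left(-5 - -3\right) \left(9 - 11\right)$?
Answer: $\frac{8293}{25122} \approx 0.33011$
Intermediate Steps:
$m{\left(Q,t \right)} = \left(15 + t\right) \left(Q + t\right)$ ($m{\left(Q,t \right)} = \left(Q + t\right) \left(15 + t\right) = \left(15 + t\right) \left(Q + t\right)$)
$Z = 4$ ($Z = \left(-5 + 3\right) \left(-2\right) = \left(-2\right) \left(-2\right) = 4$)
$\frac{m{\left(-21,23 \right)}}{237} + \frac{Z}{424} = \frac{23^{2} + 15 \left(-21\right) + 15 \cdot 23 - 483}{237} + \frac{4}{424} = \left(529 - 315 + 345 - 483\right) \frac{1}{237} + 4 \cdot \frac{1}{424} = 76 \cdot \frac{1}{237} + \frac{1}{106} = \frac{76}{237} + \frac{1}{106} = \frac{8293}{25122}$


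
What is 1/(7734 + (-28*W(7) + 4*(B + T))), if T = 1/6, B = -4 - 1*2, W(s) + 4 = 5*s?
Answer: 3/20528 ≈ 0.00014614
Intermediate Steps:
W(s) = -4 + 5*s
B = -6 (B = -4 - 2 = -6)
T = ⅙ ≈ 0.16667
1/(7734 + (-28*W(7) + 4*(B + T))) = 1/(7734 + (-28*(-4 + 5*7) + 4*(-6 + ⅙))) = 1/(7734 + (-28*(-4 + 35) + 4*(-35/6))) = 1/(7734 + (-28*31 - 70/3)) = 1/(7734 + (-868 - 70/3)) = 1/(7734 - 2674/3) = 1/(20528/3) = 3/20528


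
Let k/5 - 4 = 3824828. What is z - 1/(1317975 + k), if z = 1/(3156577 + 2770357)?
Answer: 14515201/121159184964090 ≈ 1.1980e-7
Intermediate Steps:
k = 19124160 (k = 20 + 5*3824828 = 20 + 19124140 = 19124160)
z = 1/5926934 ≈ 1.6872e-7
z - 1/(1317975 + k) = 1/5926934 - 1/(1317975 + 19124160) = 1/5926934 - 1/20442135 = 14515201/121159184964090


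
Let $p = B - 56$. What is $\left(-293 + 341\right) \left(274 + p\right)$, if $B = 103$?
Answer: $15408$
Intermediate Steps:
$p = 47$ ($p = 103 - 56 = 47$)
$\left(-293 + 341\right) \left(274 + p\right) = \left(-293 + 341\right) \left(274 + 47\right) = 48 \cdot 321 = 15408$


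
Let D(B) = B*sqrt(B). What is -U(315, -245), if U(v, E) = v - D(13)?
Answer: -315 + 13*sqrt(13) ≈ -268.13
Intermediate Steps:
D(B) = B**(3/2)
U(v, E) = v - 13*sqrt(13) (U(v, E) = v - 13**(3/2) = v - 13*sqrt(13))
-U(315, -245) = -(315 - 13*sqrt(13)) = -315 + 13*sqrt(13)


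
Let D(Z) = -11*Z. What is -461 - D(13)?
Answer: -318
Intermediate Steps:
-461 - D(13) = -461 - (-11)*13 = -461 - 1*(-143) = -461 + 143 = -318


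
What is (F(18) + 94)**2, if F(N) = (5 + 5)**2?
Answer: 37636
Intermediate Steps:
F(N) = 100 (F(N) = 10**2 = 100)
(F(18) + 94)**2 = (100 + 94)**2 = 194**2 = 37636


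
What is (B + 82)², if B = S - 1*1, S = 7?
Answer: 7744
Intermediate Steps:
B = 6 (B = 7 - 1*1 = 7 - 1 = 6)
(B + 82)² = (6 + 82)² = 88² = 7744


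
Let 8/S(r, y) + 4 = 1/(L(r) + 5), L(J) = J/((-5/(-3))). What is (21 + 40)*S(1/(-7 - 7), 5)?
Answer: -84668/659 ≈ -128.48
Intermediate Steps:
L(J) = 3*J/5 (L(J) = J/((-5*(-1/3))) = J/(5/3) = J*(3/5) = 3*J/5)
S(r, y) = 8/(-4 + 1/(5 + 3*r/5)) (S(r, y) = 8/(-4 + 1/(3*r/5 + 5)) = 8/(-4 + 1/(5 + 3*r/5)))
(21 + 40)*S(1/(-7 - 7), 5) = (21 + 40)*(8*(-25 - 3/(-7 - 7))/(95 + 12/(-7 - 7))) = 61*(8*(-25 - 3/(-14))/(95 + 12/(-14))) = 61*(8*(-25 - 3*(-1/14))/(95 + 12*(-1/14))) = 61*(8*(-25 + 3/14)/(95 - 6/7)) = 61*(8*(-347/14)/(659/7)) = 61*(8*(7/659)*(-347/14)) = 61*(-1388/659) = -84668/659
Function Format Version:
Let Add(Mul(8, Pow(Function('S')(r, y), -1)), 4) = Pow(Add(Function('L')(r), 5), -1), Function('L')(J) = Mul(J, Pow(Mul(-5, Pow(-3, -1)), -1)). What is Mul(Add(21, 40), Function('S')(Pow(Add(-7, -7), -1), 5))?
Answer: Rational(-84668, 659) ≈ -128.48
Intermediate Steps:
Function('L')(J) = Mul(Rational(3, 5), J) (Function('L')(J) = Mul(J, Pow(Mul(-5, Rational(-1, 3)), -1)) = Mul(J, Pow(Rational(5, 3), -1)) = Mul(J, Rational(3, 5)) = Mul(Rational(3, 5), J))
Function('S')(r, y) = Mul(8, Pow(Add(-4, Pow(Add(5, Mul(Rational(3, 5), r)), -1)), -1)) (Function('S')(r, y) = Mul(8, Pow(Add(-4, Pow(Add(Mul(Rational(3, 5), r), 5), -1)), -1)) = Mul(8, Pow(Add(-4, Pow(Add(5, Mul(Rational(3, 5), r)), -1)), -1)))
Mul(Add(21, 40), Function('S')(Pow(Add(-7, -7), -1), 5)) = Mul(Add(21, 40), Mul(8, Pow(Add(95, Mul(12, Pow(Add(-7, -7), -1))), -1), Add(-25, Mul(-3, Pow(Add(-7, -7), -1))))) = Mul(61, Mul(8, Pow(Add(95, Mul(12, Pow(-14, -1))), -1), Add(-25, Mul(-3, Pow(-14, -1))))) = Mul(61, Mul(8, Pow(Add(95, Mul(12, Rational(-1, 14))), -1), Add(-25, Mul(-3, Rational(-1, 14))))) = Mul(61, Mul(8, Pow(Add(95, Rational(-6, 7)), -1), Add(-25, Rational(3, 14)))) = Mul(61, Mul(8, Pow(Rational(659, 7), -1), Rational(-347, 14))) = Mul(61, Mul(8, Rational(7, 659), Rational(-347, 14))) = Mul(61, Rational(-1388, 659)) = Rational(-84668, 659)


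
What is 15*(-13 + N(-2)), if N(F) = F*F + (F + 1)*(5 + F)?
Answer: -180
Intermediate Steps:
N(F) = F² + (1 + F)*(5 + F)
15*(-13 + N(-2)) = 15*(-13 + (5 + 2*(-2)² + 6*(-2))) = 15*(-13 + (5 + 2*4 - 12)) = 15*(-13 + (5 + 8 - 12)) = 15*(-13 + 1) = 15*(-12) = -180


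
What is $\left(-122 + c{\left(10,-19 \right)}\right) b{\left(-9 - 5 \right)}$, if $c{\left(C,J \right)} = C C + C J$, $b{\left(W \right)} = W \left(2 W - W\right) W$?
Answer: $581728$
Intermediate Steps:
$b{\left(W \right)} = W^{3}$ ($b{\left(W \right)} = W W W = W^{2} W = W^{3}$)
$c{\left(C,J \right)} = C^{2} + C J$
$\left(-122 + c{\left(10,-19 \right)}\right) b{\left(-9 - 5 \right)} = \left(-122 + 10 \left(10 - 19\right)\right) \left(-9 - 5\right)^{3} = \left(-122 + 10 \left(-9\right)\right) \left(-9 - 5\right)^{3} = \left(-122 - 90\right) \left(-14\right)^{3} = \left(-212\right) \left(-2744\right) = 581728$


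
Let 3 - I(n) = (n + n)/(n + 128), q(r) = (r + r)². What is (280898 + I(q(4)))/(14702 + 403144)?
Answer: 842701/1253538 ≈ 0.67226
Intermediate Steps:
q(r) = 4*r² (q(r) = (2*r)² = 4*r²)
I(n) = 3 - 2*n/(128 + n) (I(n) = 3 - (n + n)/(n + 128) = 3 - 2*n/(128 + n))
(280898 + I(q(4)))/(14702 + 403144) = (280898 + (384 + 4*4²)/(128 + 4*4²))/(14702 + 403144) = (280898 + (384 + 4*16)/(128 + 4*16))/417846 = (280898 + (384 + 64)/(128 + 64))*(1/417846) = (280898 + 448/192)*(1/417846) = (280898 + (1/192)*448)*(1/417846) = (280898 + 7/3)*(1/417846) = (842701/3)*(1/417846) = 842701/1253538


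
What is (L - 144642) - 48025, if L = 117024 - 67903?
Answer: -143546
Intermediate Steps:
L = 49121
(L - 144642) - 48025 = (49121 - 144642) - 48025 = -95521 - 48025 = -143546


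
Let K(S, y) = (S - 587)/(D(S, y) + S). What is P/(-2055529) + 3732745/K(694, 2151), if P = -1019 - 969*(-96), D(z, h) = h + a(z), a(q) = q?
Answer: 27153917438310060/219941603 ≈ 1.2346e+8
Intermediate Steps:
D(z, h) = h + z
P = 92005 (P = -1019 + 93024 = 92005)
K(S, y) = (-587 + S)/(y + 2*S) (K(S, y) = (S - 587)/((y + S) + S) = (-587 + S)/((S + y) + S) = (-587 + S)/(y + 2*S))
P/(-2055529) + 3732745/K(694, 2151) = 92005/(-2055529) + 3732745/(((-587 + 694)/(2151 + 2*694))) = 92005*(-1/2055529) + 3732745/((107/(2151 + 1388))) = -92005/2055529 + 3732745/((107/3539)) = -92005/2055529 + 3732745/(((1/3539)*107)) = -92005/2055529 + 3732745/(107/3539) = -92005/2055529 + 3732745*(3539/107) = -92005/2055529 + 13210184555/107 = 27153917438310060/219941603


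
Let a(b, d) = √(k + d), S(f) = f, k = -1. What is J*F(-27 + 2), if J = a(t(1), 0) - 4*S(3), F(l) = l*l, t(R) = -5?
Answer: -7500 + 625*I ≈ -7500.0 + 625.0*I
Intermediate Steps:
a(b, d) = √(-1 + d)
F(l) = l²
J = -12 + I (J = √(-1 + 0) - 4*3 = √(-1) - 12 = I - 12 = -12 + I ≈ -12.0 + 1.0*I)
J*F(-27 + 2) = (-12 + I)*(-27 + 2)² = (-12 + I)*(-25)² = (-12 + I)*625 = -7500 + 625*I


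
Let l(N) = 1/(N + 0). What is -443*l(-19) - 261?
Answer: -4516/19 ≈ -237.68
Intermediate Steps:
l(N) = 1/N
-443*l(-19) - 261 = -443/(-19) - 261 = -443*(-1/19) - 261 = 443/19 - 261 = -4516/19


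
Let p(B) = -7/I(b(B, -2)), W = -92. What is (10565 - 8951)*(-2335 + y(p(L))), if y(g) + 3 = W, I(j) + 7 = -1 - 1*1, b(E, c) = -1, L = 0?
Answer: -3922020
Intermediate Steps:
I(j) = -9 (I(j) = -7 + (-1 - 1*1) = -7 + (-1 - 1) = -7 - 2 = -9)
p(B) = 7/9 (p(B) = -7/(-9) = -7*(-⅑) = 7/9)
y(g) = -95 (y(g) = -3 - 92 = -95)
(10565 - 8951)*(-2335 + y(p(L))) = (10565 - 8951)*(-2335 - 95) = 1614*(-2430) = -3922020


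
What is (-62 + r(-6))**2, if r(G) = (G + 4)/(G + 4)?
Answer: 3721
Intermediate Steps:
r(G) = 1 (r(G) = (4 + G)/(4 + G) = 1)
(-62 + r(-6))**2 = (-62 + 1)**2 = (-61)**2 = 3721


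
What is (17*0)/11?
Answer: 0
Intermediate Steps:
(17*0)/11 = 0*(1/11) = 0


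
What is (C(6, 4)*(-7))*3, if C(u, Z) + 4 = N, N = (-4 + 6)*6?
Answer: -168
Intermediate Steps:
N = 12 (N = 2*6 = 12)
C(u, Z) = 8 (C(u, Z) = -4 + 12 = 8)
(C(6, 4)*(-7))*3 = (8*(-7))*3 = -56*3 = -168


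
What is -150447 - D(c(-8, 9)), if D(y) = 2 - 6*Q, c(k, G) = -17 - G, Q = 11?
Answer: -150383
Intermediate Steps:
D(y) = -64 (D(y) = 2 - 6*11 = 2 - 66 = -64)
-150447 - D(c(-8, 9)) = -150447 - 1*(-64) = -150447 + 64 = -150383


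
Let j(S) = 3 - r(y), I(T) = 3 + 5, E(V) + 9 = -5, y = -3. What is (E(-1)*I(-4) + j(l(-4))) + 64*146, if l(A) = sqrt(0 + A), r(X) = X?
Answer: 9238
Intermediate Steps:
E(V) = -14 (E(V) = -9 - 5 = -14)
l(A) = sqrt(A)
I(T) = 8
j(S) = 6 (j(S) = 3 - 1*(-3) = 3 + 3 = 6)
(E(-1)*I(-4) + j(l(-4))) + 64*146 = (-14*8 + 6) + 64*146 = (-112 + 6) + 9344 = -106 + 9344 = 9238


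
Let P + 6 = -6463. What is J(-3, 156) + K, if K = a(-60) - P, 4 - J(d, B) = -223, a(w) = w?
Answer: 6636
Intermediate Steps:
P = -6469 (P = -6 - 6463 = -6469)
J(d, B) = 227 (J(d, B) = 4 - 1*(-223) = 4 + 223 = 227)
K = 6409 (K = -60 - 1*(-6469) = -60 + 6469 = 6409)
J(-3, 156) + K = 227 + 6409 = 6636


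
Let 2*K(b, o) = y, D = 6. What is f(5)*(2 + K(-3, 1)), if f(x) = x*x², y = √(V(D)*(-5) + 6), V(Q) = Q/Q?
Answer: 625/2 ≈ 312.50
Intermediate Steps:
V(Q) = 1
y = 1 (y = √(1*(-5) + 6) = √(-5 + 6) = √1 = 1)
f(x) = x³
K(b, o) = ½ (K(b, o) = (½)*1 = ½)
f(5)*(2 + K(-3, 1)) = 5³*(2 + ½) = 125*(5/2) = 625/2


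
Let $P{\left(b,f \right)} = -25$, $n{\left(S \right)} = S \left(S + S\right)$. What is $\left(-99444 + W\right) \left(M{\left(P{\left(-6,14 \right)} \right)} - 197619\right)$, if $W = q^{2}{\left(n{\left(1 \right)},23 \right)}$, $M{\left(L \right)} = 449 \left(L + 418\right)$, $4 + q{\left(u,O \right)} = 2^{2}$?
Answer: $2104433928$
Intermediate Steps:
$n{\left(S \right)} = 2 S^{2}$ ($n{\left(S \right)} = S 2 S = 2 S^{2}$)
$q{\left(u,O \right)} = 0$ ($q{\left(u,O \right)} = -4 + 2^{2} = -4 + 4 = 0$)
$M{\left(L \right)} = 187682 + 449 L$ ($M{\left(L \right)} = 449 \left(418 + L\right) = 187682 + 449 L$)
$W = 0$ ($W = 0^{2} = 0$)
$\left(-99444 + W\right) \left(M{\left(P{\left(-6,14 \right)} \right)} - 197619\right) = \left(-99444 + 0\right) \left(\left(187682 + 449 \left(-25\right)\right) - 197619\right) = - 99444 \left(\left(187682 - 11225\right) - 197619\right) = - 99444 \left(176457 - 197619\right) = \left(-99444\right) \left(-21162\right) = 2104433928$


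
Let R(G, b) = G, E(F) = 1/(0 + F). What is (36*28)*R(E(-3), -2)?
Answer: -336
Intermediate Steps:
E(F) = 1/F
(36*28)*R(E(-3), -2) = (36*28)/(-3) = 1008*(-⅓) = -336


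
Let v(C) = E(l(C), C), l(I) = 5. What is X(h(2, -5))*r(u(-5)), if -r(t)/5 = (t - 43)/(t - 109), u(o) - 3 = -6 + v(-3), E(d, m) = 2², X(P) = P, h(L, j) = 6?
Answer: -35/3 ≈ -11.667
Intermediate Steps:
E(d, m) = 4
v(C) = 4
u(o) = 1 (u(o) = 3 + (-6 + 4) = 3 - 2 = 1)
r(t) = -5*(-43 + t)/(-109 + t) (r(t) = -5*(t - 43)/(t - 109) = -5*(-43 + t)/(-109 + t))
X(h(2, -5))*r(u(-5)) = 6*(5*(43 - 1*1)/(-109 + 1)) = 6*(5*(43 - 1)/(-108)) = 6*(5*(-1/108)*42) = 6*(-35/18) = -35/3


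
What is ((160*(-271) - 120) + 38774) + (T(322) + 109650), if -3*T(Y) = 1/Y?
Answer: 101375903/966 ≈ 1.0494e+5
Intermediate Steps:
T(Y) = -1/(3*Y)
((160*(-271) - 120) + 38774) + (T(322) + 109650) = ((160*(-271) - 120) + 38774) + (-1/3/322 + 109650) = ((-43360 - 120) + 38774) + (-1/3*1/322 + 109650) = (-43480 + 38774) + (-1/966 + 109650) = -4706 + 105921899/966 = 101375903/966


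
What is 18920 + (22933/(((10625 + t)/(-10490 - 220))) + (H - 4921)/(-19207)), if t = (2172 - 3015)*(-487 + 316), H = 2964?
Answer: 25764299573928/1486410523 ≈ 17333.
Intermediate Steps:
t = 144153 (t = -843*(-171) = 144153)
18920 + (22933/(((10625 + t)/(-10490 - 220))) + (H - 4921)/(-19207)) = 18920 + (22933/(((10625 + 144153)/(-10490 - 220))) + (2964 - 4921)/(-19207)) = 18920 + (22933/((154778/(-10710))) - 1957*(-1/19207)) = 18920 + (22933/((154778*(-1/10710))) + 1957/19207) = 18920 + (22933/(-77389/5355) + 1957/19207) = 18920 + (22933*(-5355/77389) + 1957/19207) = 18920 + (-122806215/77389 + 1957/19207) = 18920 - 2358587521232/1486410523 = 25764299573928/1486410523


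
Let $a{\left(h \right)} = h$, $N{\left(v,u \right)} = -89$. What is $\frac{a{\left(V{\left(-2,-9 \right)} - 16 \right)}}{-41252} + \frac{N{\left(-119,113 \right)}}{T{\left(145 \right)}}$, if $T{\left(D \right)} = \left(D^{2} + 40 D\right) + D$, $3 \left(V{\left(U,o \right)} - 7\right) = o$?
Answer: $- \frac{836947}{278141610} \approx -0.0030091$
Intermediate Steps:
$V{\left(U,o \right)} = 7 + \frac{o}{3}$
$T{\left(D \right)} = D^{2} + 41 D$
$\frac{a{\left(V{\left(-2,-9 \right)} - 16 \right)}}{-41252} + \frac{N{\left(-119,113 \right)}}{T{\left(145 \right)}} = \frac{\left(7 + \frac{1}{3} \left(-9\right)\right) - 16}{-41252} - \frac{89}{145 \left(41 + 145\right)} = \left(\left(7 - 3\right) - 16\right) \left(- \frac{1}{41252}\right) - \frac{89}{145 \cdot 186} = \left(4 - 16\right) \left(- \frac{1}{41252}\right) - \frac{89}{26970} = \left(-12\right) \left(- \frac{1}{41252}\right) - \frac{89}{26970} = \frac{3}{10313} - \frac{89}{26970} = - \frac{836947}{278141610}$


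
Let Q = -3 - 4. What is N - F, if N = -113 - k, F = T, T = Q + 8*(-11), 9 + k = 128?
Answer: -137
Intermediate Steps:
k = 119 (k = -9 + 128 = 119)
Q = -7
T = -95 (T = -7 + 8*(-11) = -7 - 88 = -95)
F = -95
N = -232 (N = -113 - 1*119 = -113 - 119 = -232)
N - F = -232 - 1*(-95) = -232 + 95 = -137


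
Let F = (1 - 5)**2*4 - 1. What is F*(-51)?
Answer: -3213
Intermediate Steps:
F = 63 (F = (-4)**2*4 - 1 = 16*4 - 1 = 64 - 1 = 63)
F*(-51) = 63*(-51) = -3213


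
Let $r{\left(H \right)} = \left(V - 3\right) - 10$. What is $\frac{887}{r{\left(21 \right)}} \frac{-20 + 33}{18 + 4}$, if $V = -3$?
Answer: $- \frac{11531}{352} \approx -32.759$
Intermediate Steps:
$r{\left(H \right)} = -16$ ($r{\left(H \right)} = \left(-3 - 3\right) - 10 = -6 - 10 = -16$)
$\frac{887}{r{\left(21 \right)}} \frac{-20 + 33}{18 + 4} = \frac{887}{-16} \frac{-20 + 33}{18 + 4} = 887 \left(- \frac{1}{16}\right) \frac{13}{22} = - \frac{887 \cdot 13 \cdot \frac{1}{22}}{16} = \left(- \frac{887}{16}\right) \frac{13}{22} = - \frac{11531}{352}$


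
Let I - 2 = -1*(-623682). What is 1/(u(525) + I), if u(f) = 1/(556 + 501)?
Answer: 1057/659233989 ≈ 1.6034e-6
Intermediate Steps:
I = 623684 (I = 2 - 1*(-623682) = 2 + 623682 = 623684)
u(f) = 1/1057
1/(u(525) + I) = 1/(1/1057 + 623684) = 1/(659233989/1057) = 1057/659233989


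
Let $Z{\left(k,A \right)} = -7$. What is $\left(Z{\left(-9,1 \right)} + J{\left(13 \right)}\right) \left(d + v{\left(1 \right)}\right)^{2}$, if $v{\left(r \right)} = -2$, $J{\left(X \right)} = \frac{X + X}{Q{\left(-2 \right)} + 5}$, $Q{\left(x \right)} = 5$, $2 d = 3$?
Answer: $- \frac{11}{10} \approx -1.1$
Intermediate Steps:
$d = \frac{3}{2}$ ($d = \frac{1}{2} \cdot 3 = \frac{3}{2} \approx 1.5$)
$J{\left(X \right)} = \frac{X}{5}$ ($J{\left(X \right)} = \frac{X + X}{5 + 5} = \frac{2 X}{10} = 2 X \frac{1}{10} = \frac{X}{5}$)
$\left(Z{\left(-9,1 \right)} + J{\left(13 \right)}\right) \left(d + v{\left(1 \right)}\right)^{2} = \left(-7 + \frac{1}{5} \cdot 13\right) \left(\frac{3}{2} - 2\right)^{2} = \left(-7 + \frac{13}{5}\right) \left(- \frac{1}{2}\right)^{2} = \left(- \frac{22}{5}\right) \frac{1}{4} = - \frac{11}{10}$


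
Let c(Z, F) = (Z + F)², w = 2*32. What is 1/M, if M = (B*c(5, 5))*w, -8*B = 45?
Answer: -1/36000 ≈ -2.7778e-5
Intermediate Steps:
B = -45/8 (B = -⅛*45 = -45/8 ≈ -5.6250)
w = 64
c(Z, F) = (F + Z)²
M = -36000 (M = -45*(5 + 5)²/8*64 = -45/8*10²*64 = -45/8*100*64 = -1125/2*64 = -36000)
1/M = 1/(-36000) = -1/36000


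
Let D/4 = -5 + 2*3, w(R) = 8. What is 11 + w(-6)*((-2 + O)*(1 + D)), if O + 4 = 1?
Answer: -189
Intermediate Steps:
O = -3 (O = -4 + 1 = -3)
D = 4 (D = 4*(-5 + 2*3) = 4*(-5 + 6) = 4*1 = 4)
11 + w(-6)*((-2 + O)*(1 + D)) = 11 + 8*((-2 - 3)*(1 + 4)) = 11 + 8*(-5*5) = 11 + 8*(-25) = 11 - 200 = -189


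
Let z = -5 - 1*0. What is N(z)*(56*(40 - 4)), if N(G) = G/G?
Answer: 2016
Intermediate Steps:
z = -5 (z = -5 + 0 = -5)
N(G) = 1
N(z)*(56*(40 - 4)) = 1*(56*(40 - 4)) = 1*(56*36) = 1*2016 = 2016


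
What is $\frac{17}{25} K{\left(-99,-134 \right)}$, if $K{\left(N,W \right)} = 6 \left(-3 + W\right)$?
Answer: $- \frac{13974}{25} \approx -558.96$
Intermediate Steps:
$K{\left(N,W \right)} = -18 + 6 W$
$\frac{17}{25} K{\left(-99,-134 \right)} = \frac{17}{25} \left(-18 + 6 \left(-134\right)\right) = 17 \cdot \frac{1}{25} \left(-18 - 804\right) = \frac{17}{25} \left(-822\right) = - \frac{13974}{25}$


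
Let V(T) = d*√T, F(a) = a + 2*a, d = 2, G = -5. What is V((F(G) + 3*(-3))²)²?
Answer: 2304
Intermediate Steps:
F(a) = 3*a
V(T) = 2*√T
V((F(G) + 3*(-3))²)² = (2*√((3*(-5) + 3*(-3))²))² = (2*√((-15 - 9)²))² = (2*√((-24)²))² = (2*√576)² = (2*24)² = 48² = 2304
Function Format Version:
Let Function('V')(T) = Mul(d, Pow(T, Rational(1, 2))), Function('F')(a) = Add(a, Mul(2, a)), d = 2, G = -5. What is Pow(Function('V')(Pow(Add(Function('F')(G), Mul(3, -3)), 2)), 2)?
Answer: 2304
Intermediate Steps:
Function('F')(a) = Mul(3, a)
Function('V')(T) = Mul(2, Pow(T, Rational(1, 2)))
Pow(Function('V')(Pow(Add(Function('F')(G), Mul(3, -3)), 2)), 2) = Pow(Mul(2, Pow(Pow(Add(Mul(3, -5), Mul(3, -3)), 2), Rational(1, 2))), 2) = Pow(Mul(2, Pow(Pow(Add(-15, -9), 2), Rational(1, 2))), 2) = Pow(Mul(2, Pow(Pow(-24, 2), Rational(1, 2))), 2) = Pow(Mul(2, Pow(576, Rational(1, 2))), 2) = Pow(Mul(2, 24), 2) = Pow(48, 2) = 2304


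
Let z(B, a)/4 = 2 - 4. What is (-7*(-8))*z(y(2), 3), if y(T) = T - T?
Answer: -448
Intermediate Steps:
y(T) = 0
z(B, a) = -8 (z(B, a) = 4*(2 - 4) = 4*(-2) = -8)
(-7*(-8))*z(y(2), 3) = -7*(-8)*(-8) = 56*(-8) = -448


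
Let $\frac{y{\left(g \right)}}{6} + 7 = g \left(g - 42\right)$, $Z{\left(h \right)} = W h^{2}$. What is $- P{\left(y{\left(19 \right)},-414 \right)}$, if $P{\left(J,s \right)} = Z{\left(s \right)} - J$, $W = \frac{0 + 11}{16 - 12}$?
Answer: $-474003$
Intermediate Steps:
$W = \frac{11}{4} \approx 2.75$
$Z{\left(h \right)} = \frac{11 h^{2}}{4}$
$y{\left(g \right)} = -42 + 6 g \left(-42 + g\right)$ ($y{\left(g \right)} = -42 + 6 g \left(g - 42\right) = -42 + 6 g \left(-42 + g\right)$)
$P{\left(J,s \right)} = - J + \frac{11 s^{2}}{4}$ ($P{\left(J,s \right)} = \frac{11 s^{2}}{4} - J = - J + \frac{11 s^{2}}{4}$)
$- P{\left(y{\left(19 \right)},-414 \right)} = - (- (-42 - 4788 + 6 \cdot 19^{2}) + \frac{11 \left(-414\right)^{2}}{4}) = - (- (-42 - 4788 + 6 \cdot 361) + \frac{11}{4} \cdot 171396) = - (- (-42 - 4788 + 2166) + 471339) = - (\left(-1\right) \left(-2664\right) + 471339) = - (2664 + 471339) = \left(-1\right) 474003 = -474003$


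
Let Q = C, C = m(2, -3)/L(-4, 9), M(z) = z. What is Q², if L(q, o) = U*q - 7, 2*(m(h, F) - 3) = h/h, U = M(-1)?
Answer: 49/36 ≈ 1.3611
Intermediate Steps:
U = -1
m(h, F) = 7/2 (m(h, F) = 3 + (h/h)/2 = 3 + (½)*1 = 3 + ½ = 7/2)
L(q, o) = -7 - q (L(q, o) = -q - 7 = -7 - q)
C = -7/6 (C = 7/(2*(-7 - 1*(-4))) = 7/(2*(-7 + 4)) = (7/2)/(-3) = (7/2)*(-⅓) = -7/6 ≈ -1.1667)
Q = -7/6 ≈ -1.1667
Q² = (-7/6)² = 49/36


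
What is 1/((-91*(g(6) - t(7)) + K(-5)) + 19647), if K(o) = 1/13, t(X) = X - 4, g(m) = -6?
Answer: 13/266059 ≈ 4.8861e-5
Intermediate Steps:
t(X) = -4 + X
K(o) = 1/13
1/((-91*(g(6) - t(7)) + K(-5)) + 19647) = 1/((-91*(-6 - (-4 + 7)) + 1/13) + 19647) = 1/((-91*(-6 - 1*3) + 1/13) + 19647) = 1/((-91*(-6 - 3) + 1/13) + 19647) = 1/((-91*(-9) + 1/13) + 19647) = 1/((819 + 1/13) + 19647) = 1/(10648/13 + 19647) = 1/(266059/13) = 13/266059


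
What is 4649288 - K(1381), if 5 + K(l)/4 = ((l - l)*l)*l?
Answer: 4649308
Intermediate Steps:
K(l) = -20 (K(l) = -20 + 4*(((l - l)*l)*l) = -20 + 4*((0*l)*l) = -20 + 4*(0*l) = -20 + 4*0 = -20 + 0 = -20)
4649288 - K(1381) = 4649288 - 1*(-20) = 4649288 + 20 = 4649308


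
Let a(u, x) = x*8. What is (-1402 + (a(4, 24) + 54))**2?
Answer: 1336336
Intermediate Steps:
a(u, x) = 8*x
(-1402 + (a(4, 24) + 54))**2 = (-1402 + (8*24 + 54))**2 = (-1402 + (192 + 54))**2 = (-1402 + 246)**2 = (-1156)**2 = 1336336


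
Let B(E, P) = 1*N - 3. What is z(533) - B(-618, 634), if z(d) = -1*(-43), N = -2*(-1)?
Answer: 44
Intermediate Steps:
N = 2
z(d) = 43
B(E, P) = -1 (B(E, P) = 1*2 - 3 = 2 - 3 = -1)
z(533) - B(-618, 634) = 43 - 1*(-1) = 43 + 1 = 44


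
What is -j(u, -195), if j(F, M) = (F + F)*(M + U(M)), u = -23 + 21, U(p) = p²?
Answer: 151320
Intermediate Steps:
u = -2
j(F, M) = 2*F*(M + M²) (j(F, M) = (F + F)*(M + M²) = (2*F)*(M + M²) = 2*F*(M + M²))
-j(u, -195) = -2*(-2)*(-195)*(1 - 195) = -2*(-2)*(-195)*(-194) = -1*(-151320) = 151320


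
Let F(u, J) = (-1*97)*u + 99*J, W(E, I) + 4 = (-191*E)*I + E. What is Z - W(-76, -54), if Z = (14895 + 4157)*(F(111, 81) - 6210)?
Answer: -169883872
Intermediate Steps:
W(E, I) = -4 + E - 191*E*I (W(E, I) = -4 + ((-191*E)*I + E) = -4 + (-191*E*I + E) = -4 + (E - 191*E*I) = -4 + E - 191*E*I)
F(u, J) = -97*u + 99*J
Z = -170667816 (Z = (14895 + 4157)*((-97*111 + 99*81) - 6210) = 19052*((-10767 + 8019) - 6210) = 19052*(-2748 - 6210) = 19052*(-8958) = -170667816)
Z - W(-76, -54) = -170667816 - (-4 - 76 - 191*(-76)*(-54)) = -170667816 - (-4 - 76 - 783864) = -170667816 - 1*(-783944) = -170667816 + 783944 = -169883872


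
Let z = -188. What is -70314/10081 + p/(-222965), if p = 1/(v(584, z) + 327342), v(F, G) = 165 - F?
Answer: -5125355278082311/734828150272295 ≈ -6.9749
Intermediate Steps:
p = 1/326923 (p = 1/((165 - 1*584) + 327342) = 1/((165 - 584) + 327342) = 1/(-419 + 327342) = 1/326923 ≈ 3.0588e-6)
-70314/10081 + p/(-222965) = -70314/10081 + (1/326923)/(-222965) = -70314*1/10081 + (1/326923)*(-1/222965) = -70314/10081 - 1/72892386695 = -5125355278082311/734828150272295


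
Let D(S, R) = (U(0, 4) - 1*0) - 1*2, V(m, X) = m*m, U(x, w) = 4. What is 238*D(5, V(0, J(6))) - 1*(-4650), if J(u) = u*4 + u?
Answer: 5126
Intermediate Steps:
J(u) = 5*u (J(u) = 4*u + u = 5*u)
V(m, X) = m²
D(S, R) = 2 (D(S, R) = (4 - 1*0) - 1*2 = (4 + 0) - 2 = 4 - 2 = 2)
238*D(5, V(0, J(6))) - 1*(-4650) = 238*2 - 1*(-4650) = 476 + 4650 = 5126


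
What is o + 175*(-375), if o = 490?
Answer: -65135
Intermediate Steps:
o + 175*(-375) = 490 + 175*(-375) = 490 - 65625 = -65135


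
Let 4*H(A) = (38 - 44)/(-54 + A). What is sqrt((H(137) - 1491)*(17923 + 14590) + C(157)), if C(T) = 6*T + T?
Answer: I*sqrt(1335814895378)/166 ≈ 6962.5*I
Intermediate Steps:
H(A) = -3/(2*(-54 + A)) (H(A) = ((38 - 44)/(-54 + A))/4 = (-6/(-54 + A))/4 = -3/(2*(-54 + A)))
C(T) = 7*T
sqrt((H(137) - 1491)*(17923 + 14590) + C(157)) = sqrt((-3/(-108 + 2*137) - 1491)*(17923 + 14590) + 7*157) = sqrt((-3/(-108 + 274) - 1491)*32513 + 1099) = sqrt((-3/166 - 1491)*32513 + 1099) = sqrt(-247509/166*32513 + 1099) = sqrt(-8047260117/166 + 1099) = sqrt(-8047077683/166) = I*sqrt(1335814895378)/166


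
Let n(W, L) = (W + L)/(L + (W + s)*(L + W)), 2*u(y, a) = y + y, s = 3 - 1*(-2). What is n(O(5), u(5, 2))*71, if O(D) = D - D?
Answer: 71/6 ≈ 11.833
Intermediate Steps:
s = 5 (s = 3 + 2 = 5)
u(y, a) = y (u(y, a) = (y + y)/2 = (2*y)/2 = y)
O(D) = 0
n(W, L) = (L + W)/(L + (5 + W)*(L + W)) (n(W, L) = (W + L)/(L + (W + 5)*(L + W)) = (L + W)/(L + (5 + W)*(L + W)))
n(O(5), u(5, 2))*71 = ((5 + 0)/(0² + 5*0 + 6*5 + 5*0))*71 = (5/(0 + 0 + 30 + 0))*71 = (5/30)*71 = ((1/30)*5)*71 = (⅙)*71 = 71/6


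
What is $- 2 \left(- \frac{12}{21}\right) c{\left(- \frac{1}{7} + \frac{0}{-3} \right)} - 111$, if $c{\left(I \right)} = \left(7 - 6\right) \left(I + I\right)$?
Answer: $- \frac{5455}{49} \approx -111.33$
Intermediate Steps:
$c{\left(I \right)} = 2 I$ ($c{\left(I \right)} = 1 \cdot 2 I = 2 I$)
$- 2 \left(- \frac{12}{21}\right) c{\left(- \frac{1}{7} + \frac{0}{-3} \right)} - 111 = - 2 \left(- \frac{12}{21}\right) 2 \left(- \frac{1}{7} + \frac{0}{-3}\right) - 111 = - 2 \left(\left(-12\right) \frac{1}{21}\right) 2 \left(\left(-1\right) \frac{1}{7} + 0 \left(- \frac{1}{3}\right)\right) - 111 = \left(-2\right) \left(- \frac{4}{7}\right) 2 \left(- \frac{1}{7} + 0\right) - 111 = \frac{8 \cdot 2 \left(- \frac{1}{7}\right)}{7} - 111 = \frac{8}{7} \left(- \frac{2}{7}\right) - 111 = - \frac{16}{49} - 111 = - \frac{5455}{49}$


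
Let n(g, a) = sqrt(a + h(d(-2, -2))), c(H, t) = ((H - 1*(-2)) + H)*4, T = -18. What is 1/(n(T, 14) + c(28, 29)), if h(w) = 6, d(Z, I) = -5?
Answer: 58/13451 - sqrt(5)/26902 ≈ 0.0042288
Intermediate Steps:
c(H, t) = 8 + 8*H (c(H, t) = ((H + 2) + H)*4 = ((2 + H) + H)*4 = (2 + 2*H)*4 = 8 + 8*H)
n(g, a) = sqrt(6 + a) (n(g, a) = sqrt(a + 6) = sqrt(6 + a))
1/(n(T, 14) + c(28, 29)) = 1/(sqrt(6 + 14) + (8 + 8*28)) = 1/(sqrt(20) + (8 + 224)) = 1/(2*sqrt(5) + 232) = 1/(232 + 2*sqrt(5))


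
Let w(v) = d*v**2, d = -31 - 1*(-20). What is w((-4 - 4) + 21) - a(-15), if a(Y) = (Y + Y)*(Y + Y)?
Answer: -2759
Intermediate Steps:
d = -11 (d = -31 + 20 = -11)
a(Y) = 4*Y**2 (a(Y) = (2*Y)*(2*Y) = 4*Y**2)
w(v) = -11*v**2
w((-4 - 4) + 21) - a(-15) = -11*((-4 - 4) + 21)**2 - 4*(-15)**2 = -11*(-8 + 21)**2 - 4*225 = -11*13**2 - 1*900 = -11*169 - 900 = -1859 - 900 = -2759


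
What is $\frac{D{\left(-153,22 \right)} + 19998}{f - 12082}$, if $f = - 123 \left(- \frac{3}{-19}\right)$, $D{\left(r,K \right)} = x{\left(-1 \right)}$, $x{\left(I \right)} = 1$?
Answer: $- \frac{379981}{229927} \approx -1.6526$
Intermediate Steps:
$D{\left(r,K \right)} = 1$
$f = - \frac{369}{19}$ ($f = - 123 \left(\left(-3\right) \left(- \frac{1}{19}\right)\right) = \left(-123\right) \frac{3}{19} = - \frac{369}{19} \approx -19.421$)
$\frac{D{\left(-153,22 \right)} + 19998}{f - 12082} = \frac{1 + 19998}{- \frac{369}{19} - 12082} = \frac{19999}{- \frac{229927}{19}} = 19999 \left(- \frac{19}{229927}\right) = - \frac{379981}{229927}$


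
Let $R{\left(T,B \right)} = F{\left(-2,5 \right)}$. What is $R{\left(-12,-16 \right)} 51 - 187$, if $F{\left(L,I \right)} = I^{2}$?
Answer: $1088$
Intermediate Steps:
$R{\left(T,B \right)} = 25$ ($R{\left(T,B \right)} = 5^{2} = 25$)
$R{\left(-12,-16 \right)} 51 - 187 = 25 \cdot 51 - 187 = 1275 - 187 = 1088$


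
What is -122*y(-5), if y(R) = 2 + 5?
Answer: -854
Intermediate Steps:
y(R) = 7
-122*y(-5) = -122*7 = -854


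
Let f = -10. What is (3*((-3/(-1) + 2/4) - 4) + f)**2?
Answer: 529/4 ≈ 132.25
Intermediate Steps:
(3*((-3/(-1) + 2/4) - 4) + f)**2 = (3*((-3/(-1) + 2/4) - 4) - 10)**2 = (3*((-3*(-1) + 2*(1/4)) - 4) - 10)**2 = (3*((3 + 1/2) - 4) - 10)**2 = (3*(7/2 - 4) - 10)**2 = (3*(-1/2) - 10)**2 = (-3/2 - 10)**2 = (-23/2)**2 = 529/4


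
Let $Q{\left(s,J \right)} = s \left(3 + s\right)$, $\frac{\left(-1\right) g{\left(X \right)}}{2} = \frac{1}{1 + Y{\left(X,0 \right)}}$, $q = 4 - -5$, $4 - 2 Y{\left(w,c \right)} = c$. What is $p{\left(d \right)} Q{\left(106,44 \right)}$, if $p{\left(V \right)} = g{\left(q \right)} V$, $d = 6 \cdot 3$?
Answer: $-138648$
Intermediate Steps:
$Y{\left(w,c \right)} = 2 - \frac{c}{2}$
$q = 9$ ($q = 4 + 5 = 9$)
$d = 18$
$g{\left(X \right)} = - \frac{2}{3}$ ($g{\left(X \right)} = - \frac{2}{1 + \left(2 - 0\right)} = - \frac{2}{1 + \left(2 + 0\right)} = - \frac{2}{1 + 2} = - \frac{2}{3}$)
$p{\left(V \right)} = - \frac{2 V}{3}$
$p{\left(d \right)} Q{\left(106,44 \right)} = \left(- \frac{2}{3}\right) 18 \cdot 106 \left(3 + 106\right) = - 12 \cdot 106 \cdot 109 = \left(-12\right) 11554 = -138648$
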